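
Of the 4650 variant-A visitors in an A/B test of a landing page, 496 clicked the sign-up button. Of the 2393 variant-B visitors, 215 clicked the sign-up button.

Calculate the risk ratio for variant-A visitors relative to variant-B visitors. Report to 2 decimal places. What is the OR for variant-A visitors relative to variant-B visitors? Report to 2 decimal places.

risk, variant-A visitors = 496/4650 = 0.1067
risk, variant-B visitors = 215/2393 = 0.0898
RR = 0.1067 / 0.0898 = 1.19
OR = (496 × 2178) / (4154 × 215) = 1080288/893110 ≈ 1.21

RR = 1.19; OR = 1.21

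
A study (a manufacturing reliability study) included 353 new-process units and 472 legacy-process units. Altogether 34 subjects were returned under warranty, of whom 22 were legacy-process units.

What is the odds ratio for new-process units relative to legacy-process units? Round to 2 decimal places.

new-process units with the outcome: 34 − 22 = 12
new-process units without the outcome: 353 − 12 = 341
legacy-process units without the outcome: 472 − 22 = 450
odds, new-process units = 12/341 = 0.03519
odds, legacy-process units = 22/450 = 0.04889
OR = 0.03519 / 0.04889 = 0.72

0.72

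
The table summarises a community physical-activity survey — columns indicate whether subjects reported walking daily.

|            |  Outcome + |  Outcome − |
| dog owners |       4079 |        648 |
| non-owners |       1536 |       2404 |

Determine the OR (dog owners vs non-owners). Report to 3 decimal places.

OR = (4079 × 2404) / (648 × 1536) = 9805916/995328 ≈ 9.852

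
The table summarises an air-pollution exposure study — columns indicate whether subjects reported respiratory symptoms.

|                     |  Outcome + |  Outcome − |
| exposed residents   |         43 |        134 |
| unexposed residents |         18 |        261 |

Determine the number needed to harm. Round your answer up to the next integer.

risk, exposed residents = 43/177 = 0.242938
risk, unexposed residents = 18/279 = 0.064516
absolute risk difference = 0.178422
1 / 0.178422 = 5.605 → round up → 6

6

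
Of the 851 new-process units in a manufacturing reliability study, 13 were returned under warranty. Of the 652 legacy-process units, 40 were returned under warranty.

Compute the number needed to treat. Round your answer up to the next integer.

22

risk, new-process units = 13/851 = 0.015276
risk, legacy-process units = 40/652 = 0.061350
absolute risk difference = 0.046074
1 / 0.046074 = 21.704 → round up → 22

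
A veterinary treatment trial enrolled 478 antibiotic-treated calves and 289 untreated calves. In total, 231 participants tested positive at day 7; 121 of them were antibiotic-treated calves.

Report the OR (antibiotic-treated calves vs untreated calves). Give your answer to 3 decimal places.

antibiotic-treated calves without the outcome: 478 − 121 = 357
untreated calves with the outcome: 231 − 121 = 110
untreated calves without the outcome: 289 − 110 = 179
OR = (121 × 179) / (357 × 110) = 21659/39270 ≈ 0.552

0.552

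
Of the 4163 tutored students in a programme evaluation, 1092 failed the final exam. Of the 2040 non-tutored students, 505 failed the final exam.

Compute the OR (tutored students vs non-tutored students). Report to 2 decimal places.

odds, tutored students = 1092/3071 = 0.3556
odds, non-tutored students = 505/1535 = 0.3290
OR = 0.3556 / 0.3290 = 1.08

OR ≈ 1.08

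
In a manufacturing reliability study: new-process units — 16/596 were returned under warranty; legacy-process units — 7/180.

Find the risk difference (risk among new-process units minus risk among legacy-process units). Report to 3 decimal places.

risk, new-process units = 16/596 = 0.02685
risk, legacy-process units = 7/180 = 0.03889
risk difference = 0.02685 − 0.03889 = -0.012

-0.012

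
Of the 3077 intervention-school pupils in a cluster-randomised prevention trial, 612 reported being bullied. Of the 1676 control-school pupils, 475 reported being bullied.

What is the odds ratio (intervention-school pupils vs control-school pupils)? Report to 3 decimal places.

OR = (612 × 1201) / (2465 × 475) = 735012/1170875 ≈ 0.628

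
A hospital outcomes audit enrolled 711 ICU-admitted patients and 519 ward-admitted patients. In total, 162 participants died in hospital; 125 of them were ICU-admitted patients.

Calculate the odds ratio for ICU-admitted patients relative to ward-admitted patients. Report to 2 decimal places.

ICU-admitted patients without the outcome: 711 − 125 = 586
ward-admitted patients with the outcome: 162 − 125 = 37
ward-admitted patients without the outcome: 519 − 37 = 482
OR = (125 × 482) / (586 × 37) = 60250/21682 ≈ 2.78

OR = 2.78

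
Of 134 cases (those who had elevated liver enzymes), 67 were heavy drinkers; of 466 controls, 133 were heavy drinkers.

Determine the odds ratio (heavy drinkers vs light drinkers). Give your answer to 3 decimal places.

OR: 2.504

odds, heavy drinkers = 67/133 = 0.5038
odds, light drinkers = 67/333 = 0.2012
OR = 0.5038 / 0.2012 = 2.504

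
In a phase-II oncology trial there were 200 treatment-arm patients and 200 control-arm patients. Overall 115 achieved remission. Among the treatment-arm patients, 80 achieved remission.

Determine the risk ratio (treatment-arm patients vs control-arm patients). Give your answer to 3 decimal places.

2.286

treatment-arm patients without the outcome: 200 − 80 = 120
control-arm patients with the outcome: 115 − 80 = 35
control-arm patients without the outcome: 200 − 35 = 165
risk, treatment-arm patients = 80/200 = 0.4000
risk, control-arm patients = 35/200 = 0.1750
RR = 0.4000 / 0.1750 = 2.286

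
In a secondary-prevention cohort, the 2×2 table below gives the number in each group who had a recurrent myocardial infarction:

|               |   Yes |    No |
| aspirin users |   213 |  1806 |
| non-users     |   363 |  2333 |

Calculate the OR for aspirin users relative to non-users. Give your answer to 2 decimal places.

OR = (213 × 2333) / (1806 × 363) = 496929/655578 ≈ 0.76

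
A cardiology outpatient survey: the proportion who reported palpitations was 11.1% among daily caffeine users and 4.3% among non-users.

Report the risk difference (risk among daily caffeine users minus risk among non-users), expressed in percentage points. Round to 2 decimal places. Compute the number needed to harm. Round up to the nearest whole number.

risk difference = 0.11100 − 0.04300 = 0.06800 → 6.80 percentage points
absolute risk difference = 0.068000
1 / 0.068000 = 14.706 → round up → 15

RD = 6.80; NNH = 15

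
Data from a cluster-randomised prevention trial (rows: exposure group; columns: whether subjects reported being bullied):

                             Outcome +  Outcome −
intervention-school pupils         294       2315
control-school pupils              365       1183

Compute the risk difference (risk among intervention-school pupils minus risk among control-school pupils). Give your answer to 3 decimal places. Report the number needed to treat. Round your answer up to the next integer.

RD = -0.123; NNT = 9

risk, intervention-school pupils = 294/2609 = 0.1127
risk, control-school pupils = 365/1548 = 0.2358
risk difference = 0.1127 − 0.2358 = -0.123
absolute risk difference = 0.123101
1 / 0.123101 = 8.123 → round up → 9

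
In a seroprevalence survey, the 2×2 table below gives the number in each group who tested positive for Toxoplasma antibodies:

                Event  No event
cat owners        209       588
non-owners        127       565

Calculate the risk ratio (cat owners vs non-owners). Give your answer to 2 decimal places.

1.43

risk, cat owners = 209/797 = 0.2622
risk, non-owners = 127/692 = 0.1835
RR = 0.2622 / 0.1835 = 1.43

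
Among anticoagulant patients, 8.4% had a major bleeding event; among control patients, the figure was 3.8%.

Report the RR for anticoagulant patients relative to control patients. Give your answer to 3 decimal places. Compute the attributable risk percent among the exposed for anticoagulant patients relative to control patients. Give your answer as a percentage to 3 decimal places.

RR = 0.08400 / 0.03800 = 2.211
AR% = (0.08400 − 0.03800) / 0.08400 = 0.5476 → 54.762%

RR = 2.211; AR% = 54.762%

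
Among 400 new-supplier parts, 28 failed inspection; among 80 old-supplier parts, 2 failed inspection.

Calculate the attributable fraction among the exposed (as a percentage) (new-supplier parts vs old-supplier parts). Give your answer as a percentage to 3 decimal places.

risk, new-supplier parts = 28/400 = 0.07000
risk, old-supplier parts = 2/80 = 0.02500
AR% = (0.07000 − 0.02500) / 0.07000 = 0.6429 → 64.286%

64.286%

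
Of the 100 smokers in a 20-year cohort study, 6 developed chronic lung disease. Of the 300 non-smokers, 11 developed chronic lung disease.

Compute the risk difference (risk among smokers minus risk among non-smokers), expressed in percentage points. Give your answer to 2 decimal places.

RD: 2.33

risk, smokers = 6/100 = 0.06000
risk, non-smokers = 11/300 = 0.03667
risk difference = 0.06000 − 0.03667 = 0.02333 → 2.33 percentage points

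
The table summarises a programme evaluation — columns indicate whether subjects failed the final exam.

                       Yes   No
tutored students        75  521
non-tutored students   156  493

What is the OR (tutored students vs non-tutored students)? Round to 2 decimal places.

OR = (75 × 493) / (521 × 156) = 36975/81276 ≈ 0.45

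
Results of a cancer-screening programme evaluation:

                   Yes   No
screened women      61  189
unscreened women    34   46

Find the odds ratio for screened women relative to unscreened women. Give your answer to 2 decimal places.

OR = (61 × 46) / (189 × 34) = 2806/6426 ≈ 0.44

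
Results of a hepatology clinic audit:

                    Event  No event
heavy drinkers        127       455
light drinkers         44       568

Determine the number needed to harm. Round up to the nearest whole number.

7

risk, heavy drinkers = 127/582 = 0.218213
risk, light drinkers = 44/612 = 0.071895
absolute risk difference = 0.146318
1 / 0.146318 = 6.834 → round up → 7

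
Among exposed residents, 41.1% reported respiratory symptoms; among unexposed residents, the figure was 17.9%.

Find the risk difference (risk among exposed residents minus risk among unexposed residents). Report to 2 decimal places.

risk difference = 0.4110 − 0.1790 = 0.23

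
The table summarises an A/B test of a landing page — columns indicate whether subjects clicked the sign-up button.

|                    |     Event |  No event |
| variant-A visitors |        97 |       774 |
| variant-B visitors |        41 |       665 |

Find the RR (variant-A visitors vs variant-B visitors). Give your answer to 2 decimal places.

1.92

risk, variant-A visitors = 97/871 = 0.1114
risk, variant-B visitors = 41/706 = 0.0581
RR = 0.1114 / 0.0581 = 1.92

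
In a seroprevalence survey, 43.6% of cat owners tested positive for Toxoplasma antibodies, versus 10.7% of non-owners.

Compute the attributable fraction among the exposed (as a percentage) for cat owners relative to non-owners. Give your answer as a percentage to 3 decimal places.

AR% = (0.4360 − 0.1070) / 0.4360 = 0.7546 → 75.459%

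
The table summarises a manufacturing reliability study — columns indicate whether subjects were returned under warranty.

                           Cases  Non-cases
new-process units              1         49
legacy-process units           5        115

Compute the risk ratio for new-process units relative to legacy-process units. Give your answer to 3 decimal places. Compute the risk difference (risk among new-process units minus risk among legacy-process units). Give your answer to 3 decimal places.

risk, new-process units = 1/50 = 0.02000
risk, legacy-process units = 5/120 = 0.04167
RR = 0.02000 / 0.04167 = 0.480
risk difference = 0.02000 − 0.04167 = -0.022

RR = 0.480; RD = -0.022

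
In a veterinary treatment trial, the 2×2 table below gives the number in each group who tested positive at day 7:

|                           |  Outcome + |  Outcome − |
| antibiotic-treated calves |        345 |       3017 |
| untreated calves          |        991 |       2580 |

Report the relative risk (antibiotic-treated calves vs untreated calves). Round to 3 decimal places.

risk, antibiotic-treated calves = 345/3362 = 0.1026
risk, untreated calves = 991/3571 = 0.2775
RR = 0.1026 / 0.2775 = 0.370

0.370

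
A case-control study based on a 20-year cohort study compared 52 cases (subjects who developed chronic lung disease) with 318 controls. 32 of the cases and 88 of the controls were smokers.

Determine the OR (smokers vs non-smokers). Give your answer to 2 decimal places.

OR = (32 × 230) / (88 × 20) = 7360/1760 ≈ 4.18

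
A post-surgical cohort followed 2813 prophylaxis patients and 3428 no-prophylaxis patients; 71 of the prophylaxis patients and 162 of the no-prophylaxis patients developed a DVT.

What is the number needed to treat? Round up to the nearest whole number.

risk, prophylaxis patients = 71/2813 = 0.025240
risk, no-prophylaxis patients = 162/3428 = 0.047258
absolute risk difference = 0.022018
1 / 0.022018 = 45.417 → round up → 46

46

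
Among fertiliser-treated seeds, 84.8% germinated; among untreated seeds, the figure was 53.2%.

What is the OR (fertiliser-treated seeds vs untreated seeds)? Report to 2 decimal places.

OR: 4.91

odds, fertiliser-treated seeds = 0.8480/0.1520 = 5.5789
odds, untreated seeds = 0.5320/0.4680 = 1.1368
OR = 5.5789 / 1.1368 = 4.91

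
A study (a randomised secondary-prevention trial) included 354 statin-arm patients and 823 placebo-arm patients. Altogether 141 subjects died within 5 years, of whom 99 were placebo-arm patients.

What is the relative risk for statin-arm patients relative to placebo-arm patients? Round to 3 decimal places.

statin-arm patients with the outcome: 141 − 99 = 42
statin-arm patients without the outcome: 354 − 42 = 312
placebo-arm patients without the outcome: 823 − 99 = 724
risk, statin-arm patients = 42/354 = 0.1186
risk, placebo-arm patients = 99/823 = 0.1203
RR = 0.1186 / 0.1203 = 0.986

0.986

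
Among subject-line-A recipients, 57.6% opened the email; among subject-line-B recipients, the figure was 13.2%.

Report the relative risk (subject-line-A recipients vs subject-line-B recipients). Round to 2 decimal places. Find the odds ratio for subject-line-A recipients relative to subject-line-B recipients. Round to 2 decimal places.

RR = 0.5760 / 0.1320 = 4.36
odds, subject-line-A recipients = 0.5760/0.4240 = 1.3585
odds, subject-line-B recipients = 0.1320/0.8680 = 0.1521
OR = 1.3585 / 0.1521 = 8.93

RR = 4.36; OR = 8.93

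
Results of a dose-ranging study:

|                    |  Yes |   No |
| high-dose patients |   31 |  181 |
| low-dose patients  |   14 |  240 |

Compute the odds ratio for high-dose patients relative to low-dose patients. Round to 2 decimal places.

OR = (31 × 240) / (181 × 14) = 7440/2534 ≈ 2.94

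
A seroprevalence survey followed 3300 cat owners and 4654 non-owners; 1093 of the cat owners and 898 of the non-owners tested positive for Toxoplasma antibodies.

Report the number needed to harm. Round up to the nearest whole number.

risk, cat owners = 1093/3300 = 0.331212
risk, non-owners = 898/4654 = 0.192952
absolute risk difference = 0.138260
1 / 0.138260 = 7.233 → round up → 8

8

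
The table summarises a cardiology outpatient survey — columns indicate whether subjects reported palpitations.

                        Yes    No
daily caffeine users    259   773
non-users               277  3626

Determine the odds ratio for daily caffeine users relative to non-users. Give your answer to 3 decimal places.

OR = (259 × 3626) / (773 × 277) = 939134/214121 ≈ 4.386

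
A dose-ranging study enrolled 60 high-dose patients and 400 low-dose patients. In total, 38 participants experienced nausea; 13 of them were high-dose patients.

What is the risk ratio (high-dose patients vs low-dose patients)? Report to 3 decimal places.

high-dose patients without the outcome: 60 − 13 = 47
low-dose patients with the outcome: 38 − 13 = 25
low-dose patients without the outcome: 400 − 25 = 375
risk, high-dose patients = 13/60 = 0.2167
risk, low-dose patients = 25/400 = 0.0625
RR = 0.2167 / 0.0625 = 3.467

3.467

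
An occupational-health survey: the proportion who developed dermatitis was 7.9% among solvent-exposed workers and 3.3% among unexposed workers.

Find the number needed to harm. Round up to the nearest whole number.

NNH: 22

absolute risk difference = 0.046000
1 / 0.046000 = 21.739 → round up → 22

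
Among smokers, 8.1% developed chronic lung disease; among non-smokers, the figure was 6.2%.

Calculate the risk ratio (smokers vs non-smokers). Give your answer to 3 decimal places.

RR = 0.0810 / 0.0620 = 1.306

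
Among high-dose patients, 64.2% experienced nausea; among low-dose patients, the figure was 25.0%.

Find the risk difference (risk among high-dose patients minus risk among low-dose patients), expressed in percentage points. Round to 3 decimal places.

risk difference = 0.6420 − 0.2500 = 0.3920 → 39.200 percentage points

RD = 39.200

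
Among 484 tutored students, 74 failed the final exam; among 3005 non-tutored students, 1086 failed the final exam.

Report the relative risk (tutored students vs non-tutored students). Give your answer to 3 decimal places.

risk, tutored students = 74/484 = 0.1529
risk, non-tutored students = 1086/3005 = 0.3614
RR = 0.1529 / 0.3614 = 0.423

RR ≈ 0.423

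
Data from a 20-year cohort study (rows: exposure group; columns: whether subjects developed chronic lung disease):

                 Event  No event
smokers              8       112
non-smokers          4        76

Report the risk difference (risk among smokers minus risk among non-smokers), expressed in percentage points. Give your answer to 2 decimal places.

risk, smokers = 8/120 = 0.0667
risk, non-smokers = 4/80 = 0.0500
risk difference = 0.0667 − 0.0500 = 0.0167 → 1.67 percentage points

1.67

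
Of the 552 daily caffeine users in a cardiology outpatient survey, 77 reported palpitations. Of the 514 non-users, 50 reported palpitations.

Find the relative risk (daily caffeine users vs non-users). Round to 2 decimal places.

risk, daily caffeine users = 77/552 = 0.1395
risk, non-users = 50/514 = 0.0973
RR = 0.1395 / 0.0973 = 1.43

RR ≈ 1.43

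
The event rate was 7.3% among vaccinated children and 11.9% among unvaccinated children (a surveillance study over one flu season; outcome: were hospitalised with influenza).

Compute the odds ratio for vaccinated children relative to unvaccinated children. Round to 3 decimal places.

0.583

odds, vaccinated children = 0.0730/0.9270 = 0.0787
odds, unvaccinated children = 0.1190/0.8810 = 0.1351
OR = 0.0787 / 0.1351 = 0.583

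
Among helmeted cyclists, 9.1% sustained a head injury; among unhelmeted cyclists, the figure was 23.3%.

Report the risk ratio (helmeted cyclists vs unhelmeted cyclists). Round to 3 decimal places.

RR = 0.0910 / 0.2330 = 0.391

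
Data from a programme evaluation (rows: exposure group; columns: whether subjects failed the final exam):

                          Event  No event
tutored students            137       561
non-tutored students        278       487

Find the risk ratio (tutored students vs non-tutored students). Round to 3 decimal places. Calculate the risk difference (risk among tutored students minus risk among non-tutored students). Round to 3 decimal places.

risk, tutored students = 137/698 = 0.1963
risk, non-tutored students = 278/765 = 0.3634
RR = 0.1963 / 0.3634 = 0.540
risk difference = 0.1963 − 0.3634 = -0.167

RR = 0.540; RD = -0.167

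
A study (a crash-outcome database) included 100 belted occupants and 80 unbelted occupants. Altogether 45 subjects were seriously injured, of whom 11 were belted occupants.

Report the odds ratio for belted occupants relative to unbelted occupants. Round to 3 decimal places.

belted occupants without the outcome: 100 − 11 = 89
unbelted occupants with the outcome: 45 − 11 = 34
unbelted occupants without the outcome: 80 − 34 = 46
OR = (11 × 46) / (89 × 34) = 506/3026 ≈ 0.167

0.167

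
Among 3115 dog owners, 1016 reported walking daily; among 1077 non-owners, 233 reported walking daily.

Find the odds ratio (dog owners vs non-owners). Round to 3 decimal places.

OR = (1016 × 844) / (2099 × 233) = 857504/489067 ≈ 1.753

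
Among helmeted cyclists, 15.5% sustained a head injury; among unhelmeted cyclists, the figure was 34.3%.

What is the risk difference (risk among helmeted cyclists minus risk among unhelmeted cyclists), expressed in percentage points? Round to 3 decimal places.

risk difference = 0.1550 − 0.3430 = -0.1880 → -18.800 percentage points

-18.800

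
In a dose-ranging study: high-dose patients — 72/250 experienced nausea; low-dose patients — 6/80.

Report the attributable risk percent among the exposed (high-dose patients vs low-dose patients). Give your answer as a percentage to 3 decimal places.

73.958%

risk, high-dose patients = 72/250 = 0.2880
risk, low-dose patients = 6/80 = 0.0750
AR% = (0.2880 − 0.0750) / 0.2880 = 0.7396 → 73.958%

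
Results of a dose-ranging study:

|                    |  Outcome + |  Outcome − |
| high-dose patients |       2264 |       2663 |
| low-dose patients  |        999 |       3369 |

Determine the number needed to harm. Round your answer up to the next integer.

risk, high-dose patients = 2264/4927 = 0.459509
risk, low-dose patients = 999/4368 = 0.228709
absolute risk difference = 0.230800
1 / 0.230800 = 4.333 → round up → 5

5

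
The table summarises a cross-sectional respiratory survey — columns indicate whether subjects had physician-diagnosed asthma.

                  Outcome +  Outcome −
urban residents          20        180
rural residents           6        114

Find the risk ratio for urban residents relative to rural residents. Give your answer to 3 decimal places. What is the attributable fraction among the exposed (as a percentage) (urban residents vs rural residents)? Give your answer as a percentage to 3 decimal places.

risk, urban residents = 20/200 = 0.1000
risk, rural residents = 6/120 = 0.0500
RR = 0.1000 / 0.0500 = 2.000
AR% = (0.1000 − 0.0500) / 0.1000 = 0.5000 → 50.000%

RR = 2.000; AR% = 50.000%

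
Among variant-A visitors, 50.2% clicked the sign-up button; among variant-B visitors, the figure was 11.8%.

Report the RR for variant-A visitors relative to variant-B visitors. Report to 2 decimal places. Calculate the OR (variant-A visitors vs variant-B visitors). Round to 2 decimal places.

RR = 0.5020 / 0.1180 = 4.25
odds, variant-A visitors = 0.5020/0.4980 = 1.0080
odds, variant-B visitors = 0.1180/0.8820 = 0.1338
OR = 1.0080 / 0.1338 = 7.53

RR = 4.25; OR = 7.53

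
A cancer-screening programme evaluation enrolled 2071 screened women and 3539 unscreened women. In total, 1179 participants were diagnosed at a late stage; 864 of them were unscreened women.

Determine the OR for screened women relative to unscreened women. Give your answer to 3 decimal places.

screened women with the outcome: 1179 − 864 = 315
screened women without the outcome: 2071 − 315 = 1756
unscreened women without the outcome: 3539 − 864 = 2675
OR = (315 × 2675) / (1756 × 864) = 842625/1517184 ≈ 0.555

OR ≈ 0.555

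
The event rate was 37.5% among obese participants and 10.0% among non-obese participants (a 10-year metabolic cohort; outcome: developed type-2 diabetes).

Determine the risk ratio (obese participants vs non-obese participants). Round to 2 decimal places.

RR = 0.3750 / 0.1000 = 3.75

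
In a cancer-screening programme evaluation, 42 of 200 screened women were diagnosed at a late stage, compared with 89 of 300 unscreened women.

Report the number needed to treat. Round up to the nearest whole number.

NNT ≈ 12

risk, screened women = 42/200 = 0.210000
risk, unscreened women = 89/300 = 0.296667
absolute risk difference = 0.086667
1 / 0.086667 = 11.538 → round up → 12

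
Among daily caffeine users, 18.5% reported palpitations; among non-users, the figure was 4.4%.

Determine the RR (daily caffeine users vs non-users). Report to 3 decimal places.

RR = 0.18500 / 0.04400 = 4.205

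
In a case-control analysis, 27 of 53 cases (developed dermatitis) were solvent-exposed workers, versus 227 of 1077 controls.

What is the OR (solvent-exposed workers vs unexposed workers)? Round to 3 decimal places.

OR = (27 × 850) / (227 × 26) = 22950/5902 ≈ 3.889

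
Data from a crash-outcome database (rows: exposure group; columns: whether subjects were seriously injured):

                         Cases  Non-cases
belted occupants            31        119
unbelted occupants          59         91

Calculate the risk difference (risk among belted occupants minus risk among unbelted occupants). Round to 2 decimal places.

risk, belted occupants = 31/150 = 0.2067
risk, unbelted occupants = 59/150 = 0.3933
risk difference = 0.2067 − 0.3933 = -0.19

RD = -0.19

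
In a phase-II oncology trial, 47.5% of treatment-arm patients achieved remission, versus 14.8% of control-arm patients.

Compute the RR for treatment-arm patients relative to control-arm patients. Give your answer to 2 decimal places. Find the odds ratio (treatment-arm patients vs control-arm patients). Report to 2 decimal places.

RR = 0.4750 / 0.1480 = 3.21
odds, treatment-arm patients = 0.4750/0.5250 = 0.9048
odds, control-arm patients = 0.1480/0.8520 = 0.1737
OR = 0.9048 / 0.1737 = 5.21

RR = 3.21; OR = 5.21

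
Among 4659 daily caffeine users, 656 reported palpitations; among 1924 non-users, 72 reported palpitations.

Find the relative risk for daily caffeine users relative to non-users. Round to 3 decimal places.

risk, daily caffeine users = 656/4659 = 0.14080
risk, non-users = 72/1924 = 0.03742
RR = 0.14080 / 0.03742 = 3.763

RR = 3.763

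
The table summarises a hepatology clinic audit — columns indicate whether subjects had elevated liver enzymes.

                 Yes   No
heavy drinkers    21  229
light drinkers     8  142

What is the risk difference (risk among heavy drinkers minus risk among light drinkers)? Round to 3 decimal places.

risk, heavy drinkers = 21/250 = 0.0840
risk, light drinkers = 8/150 = 0.0533
risk difference = 0.0840 − 0.0533 = 0.031

RD: 0.031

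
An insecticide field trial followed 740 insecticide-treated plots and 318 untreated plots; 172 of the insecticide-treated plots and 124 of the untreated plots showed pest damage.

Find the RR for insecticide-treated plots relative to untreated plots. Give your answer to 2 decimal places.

risk, insecticide-treated plots = 172/740 = 0.2324
risk, untreated plots = 124/318 = 0.3899
RR = 0.2324 / 0.3899 = 0.60

RR: 0.60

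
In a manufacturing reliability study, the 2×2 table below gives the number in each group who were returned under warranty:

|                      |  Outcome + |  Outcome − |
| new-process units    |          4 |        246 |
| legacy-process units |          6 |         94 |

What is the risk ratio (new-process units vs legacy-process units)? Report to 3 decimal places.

risk, new-process units = 4/250 = 0.01600
risk, legacy-process units = 6/100 = 0.06000
RR = 0.01600 / 0.06000 = 0.267

0.267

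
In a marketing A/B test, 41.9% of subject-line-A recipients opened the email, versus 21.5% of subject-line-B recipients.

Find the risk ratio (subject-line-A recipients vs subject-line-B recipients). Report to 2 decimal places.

RR = 0.4190 / 0.2150 = 1.95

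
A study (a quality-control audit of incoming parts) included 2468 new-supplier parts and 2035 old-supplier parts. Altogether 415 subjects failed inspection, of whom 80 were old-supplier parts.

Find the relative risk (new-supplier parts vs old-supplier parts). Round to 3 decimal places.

new-supplier parts with the outcome: 415 − 80 = 335
new-supplier parts without the outcome: 2468 − 335 = 2133
old-supplier parts without the outcome: 2035 − 80 = 1955
risk, new-supplier parts = 335/2468 = 0.13574
risk, old-supplier parts = 80/2035 = 0.03931
RR = 0.13574 / 0.03931 = 3.453

3.453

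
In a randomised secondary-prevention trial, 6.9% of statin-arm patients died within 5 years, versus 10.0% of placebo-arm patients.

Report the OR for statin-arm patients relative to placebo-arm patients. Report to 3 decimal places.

0.667

odds, statin-arm patients = 0.0690/0.9310 = 0.0741
odds, placebo-arm patients = 0.1000/0.9000 = 0.1111
OR = 0.0741 / 0.1111 = 0.667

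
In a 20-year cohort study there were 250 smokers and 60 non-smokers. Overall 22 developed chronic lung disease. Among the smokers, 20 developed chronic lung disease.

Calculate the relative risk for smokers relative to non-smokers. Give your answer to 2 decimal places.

2.40

smokers without the outcome: 250 − 20 = 230
non-smokers with the outcome: 22 − 20 = 2
non-smokers without the outcome: 60 − 2 = 58
risk, smokers = 20/250 = 0.08000
risk, non-smokers = 2/60 = 0.03333
RR = 0.08000 / 0.03333 = 2.40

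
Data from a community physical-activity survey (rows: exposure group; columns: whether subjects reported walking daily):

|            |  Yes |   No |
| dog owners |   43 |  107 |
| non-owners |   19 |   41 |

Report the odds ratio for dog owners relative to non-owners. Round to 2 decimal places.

OR = (43 × 41) / (107 × 19) = 1763/2033 ≈ 0.87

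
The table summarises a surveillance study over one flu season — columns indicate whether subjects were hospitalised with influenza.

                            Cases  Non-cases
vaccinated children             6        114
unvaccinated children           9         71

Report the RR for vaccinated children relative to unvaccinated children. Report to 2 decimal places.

risk, vaccinated children = 6/120 = 0.0500
risk, unvaccinated children = 9/80 = 0.1125
RR = 0.0500 / 0.1125 = 0.44

0.44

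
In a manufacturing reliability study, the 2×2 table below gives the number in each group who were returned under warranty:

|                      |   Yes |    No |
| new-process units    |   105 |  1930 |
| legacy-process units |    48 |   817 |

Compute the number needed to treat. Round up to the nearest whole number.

risk, new-process units = 105/2035 = 0.051597
risk, legacy-process units = 48/865 = 0.055491
absolute risk difference = 0.003894
1 / 0.003894 = 256.805 → round up → 257

NNT ≈ 257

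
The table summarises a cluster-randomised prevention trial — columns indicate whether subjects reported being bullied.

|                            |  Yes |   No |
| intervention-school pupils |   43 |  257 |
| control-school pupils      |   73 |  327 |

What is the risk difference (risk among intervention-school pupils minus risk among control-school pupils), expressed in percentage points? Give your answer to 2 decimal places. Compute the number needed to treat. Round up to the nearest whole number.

RD = -3.92; NNT = 26

risk, intervention-school pupils = 43/300 = 0.1433
risk, control-school pupils = 73/400 = 0.1825
risk difference = 0.1433 − 0.1825 = -0.0392 → -3.92 percentage points
absolute risk difference = 0.039167
1 / 0.039167 = 25.532 → round up → 26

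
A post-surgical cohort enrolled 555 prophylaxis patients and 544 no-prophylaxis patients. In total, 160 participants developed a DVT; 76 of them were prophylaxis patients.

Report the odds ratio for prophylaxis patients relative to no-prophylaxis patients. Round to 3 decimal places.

prophylaxis patients without the outcome: 555 − 76 = 479
no-prophylaxis patients with the outcome: 160 − 76 = 84
no-prophylaxis patients without the outcome: 544 − 84 = 460
OR = (76 × 460) / (479 × 84) = 34960/40236 ≈ 0.869

0.869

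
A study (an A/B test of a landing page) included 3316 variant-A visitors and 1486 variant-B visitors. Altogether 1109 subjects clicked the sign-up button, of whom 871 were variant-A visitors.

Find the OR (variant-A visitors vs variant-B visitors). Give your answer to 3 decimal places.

variant-A visitors without the outcome: 3316 − 871 = 2445
variant-B visitors with the outcome: 1109 − 871 = 238
variant-B visitors without the outcome: 1486 − 238 = 1248
OR = (871 × 1248) / (2445 × 238) = 1087008/581910 ≈ 1.868

OR = 1.868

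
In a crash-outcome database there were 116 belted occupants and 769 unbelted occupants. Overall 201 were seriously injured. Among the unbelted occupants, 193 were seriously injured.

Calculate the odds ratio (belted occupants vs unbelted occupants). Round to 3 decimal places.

0.221

belted occupants with the outcome: 201 − 193 = 8
belted occupants without the outcome: 116 − 8 = 108
unbelted occupants without the outcome: 769 − 193 = 576
OR = (8 × 576) / (108 × 193) = 4608/20844 ≈ 0.221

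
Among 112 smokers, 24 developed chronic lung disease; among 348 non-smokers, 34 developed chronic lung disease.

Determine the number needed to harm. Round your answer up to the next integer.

risk, smokers = 24/112 = 0.214286
risk, non-smokers = 34/348 = 0.097701
absolute risk difference = 0.116585
1 / 0.116585 = 8.577 → round up → 9

NNH: 9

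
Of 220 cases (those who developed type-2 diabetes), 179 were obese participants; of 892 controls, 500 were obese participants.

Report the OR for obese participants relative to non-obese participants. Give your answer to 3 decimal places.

OR: 3.423

odds, obese participants = 179/500 = 0.3580
odds, non-obese participants = 41/392 = 0.1046
OR = 0.3580 / 0.1046 = 3.423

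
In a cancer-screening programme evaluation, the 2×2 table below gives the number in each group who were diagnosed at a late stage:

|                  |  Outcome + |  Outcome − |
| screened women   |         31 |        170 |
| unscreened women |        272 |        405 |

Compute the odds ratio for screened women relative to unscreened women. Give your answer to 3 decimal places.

OR = (31 × 405) / (170 × 272) = 12555/46240 ≈ 0.272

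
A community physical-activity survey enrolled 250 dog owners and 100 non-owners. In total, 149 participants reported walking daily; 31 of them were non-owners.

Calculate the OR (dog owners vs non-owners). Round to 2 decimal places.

dog owners with the outcome: 149 − 31 = 118
dog owners without the outcome: 250 − 118 = 132
non-owners without the outcome: 100 − 31 = 69
OR = (118 × 69) / (132 × 31) = 8142/4092 ≈ 1.99

OR ≈ 1.99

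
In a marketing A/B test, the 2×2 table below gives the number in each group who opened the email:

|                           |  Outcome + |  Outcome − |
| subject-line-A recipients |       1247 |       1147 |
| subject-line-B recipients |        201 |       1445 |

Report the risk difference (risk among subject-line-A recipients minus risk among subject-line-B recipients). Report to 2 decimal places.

risk, subject-line-A recipients = 1247/2394 = 0.5209
risk, subject-line-B recipients = 201/1646 = 0.1221
risk difference = 0.5209 − 0.1221 = 0.40

0.40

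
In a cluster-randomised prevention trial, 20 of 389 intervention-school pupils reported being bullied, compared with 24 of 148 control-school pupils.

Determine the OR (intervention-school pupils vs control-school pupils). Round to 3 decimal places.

OR = (20 × 124) / (369 × 24) = 2480/8856 ≈ 0.280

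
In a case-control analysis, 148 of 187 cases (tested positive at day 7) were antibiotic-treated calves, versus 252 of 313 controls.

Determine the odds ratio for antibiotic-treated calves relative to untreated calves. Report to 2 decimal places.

OR = (148 × 61) / (252 × 39) = 9028/9828 ≈ 0.92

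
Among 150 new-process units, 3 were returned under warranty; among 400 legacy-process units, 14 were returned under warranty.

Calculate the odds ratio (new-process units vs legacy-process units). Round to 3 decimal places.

OR = (3 × 386) / (147 × 14) = 1158/2058 ≈ 0.563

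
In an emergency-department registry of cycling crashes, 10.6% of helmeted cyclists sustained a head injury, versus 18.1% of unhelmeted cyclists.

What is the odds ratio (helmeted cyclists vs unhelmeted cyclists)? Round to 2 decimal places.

odds, helmeted cyclists = 0.1060/0.8940 = 0.1186
odds, unhelmeted cyclists = 0.1810/0.8190 = 0.2210
OR = 0.1186 / 0.2210 = 0.54

0.54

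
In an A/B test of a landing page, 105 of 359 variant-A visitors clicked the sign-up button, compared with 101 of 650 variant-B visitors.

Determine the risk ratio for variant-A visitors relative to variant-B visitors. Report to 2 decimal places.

1.88

risk, variant-A visitors = 105/359 = 0.2925
risk, variant-B visitors = 101/650 = 0.1554
RR = 0.2925 / 0.1554 = 1.88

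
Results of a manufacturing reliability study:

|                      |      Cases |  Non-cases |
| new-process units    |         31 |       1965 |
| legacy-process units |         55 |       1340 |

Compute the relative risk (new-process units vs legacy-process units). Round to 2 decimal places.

risk, new-process units = 31/1996 = 0.01553
risk, legacy-process units = 55/1395 = 0.03943
RR = 0.01553 / 0.03943 = 0.39

0.39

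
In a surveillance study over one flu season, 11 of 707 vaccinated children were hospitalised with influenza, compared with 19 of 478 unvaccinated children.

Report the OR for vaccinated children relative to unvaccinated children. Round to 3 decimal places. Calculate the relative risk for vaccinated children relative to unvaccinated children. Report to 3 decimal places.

OR = 0.382; RR = 0.391

OR = (11 × 459) / (696 × 19) = 5049/13224 ≈ 0.382
risk, vaccinated children = 11/707 = 0.01556
risk, unvaccinated children = 19/478 = 0.03975
RR = 0.01556 / 0.03975 = 0.391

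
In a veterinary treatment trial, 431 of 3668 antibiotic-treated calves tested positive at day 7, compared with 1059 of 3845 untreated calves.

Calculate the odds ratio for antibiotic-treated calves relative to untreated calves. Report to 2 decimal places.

OR = (431 × 2786) / (3237 × 1059) = 1200766/3427983 ≈ 0.35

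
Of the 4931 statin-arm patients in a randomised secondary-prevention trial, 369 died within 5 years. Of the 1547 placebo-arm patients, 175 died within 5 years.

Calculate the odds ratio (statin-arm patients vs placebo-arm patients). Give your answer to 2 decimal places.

OR = (369 × 1372) / (4562 × 175) = 506268/798350 ≈ 0.63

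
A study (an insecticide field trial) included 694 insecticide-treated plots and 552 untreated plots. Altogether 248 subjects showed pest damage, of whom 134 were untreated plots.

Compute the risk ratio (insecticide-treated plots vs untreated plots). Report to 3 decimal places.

0.677

insecticide-treated plots with the outcome: 248 − 134 = 114
insecticide-treated plots without the outcome: 694 − 114 = 580
untreated plots without the outcome: 552 − 134 = 418
risk, insecticide-treated plots = 114/694 = 0.1643
risk, untreated plots = 134/552 = 0.2428
RR = 0.1643 / 0.2428 = 0.677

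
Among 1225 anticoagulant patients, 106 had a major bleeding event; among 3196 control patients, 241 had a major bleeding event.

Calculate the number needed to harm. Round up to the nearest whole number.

risk, anticoagulant patients = 106/1225 = 0.086531
risk, control patients = 241/3196 = 0.075407
absolute risk difference = 0.011124
1 / 0.011124 = 89.896 → round up → 90

90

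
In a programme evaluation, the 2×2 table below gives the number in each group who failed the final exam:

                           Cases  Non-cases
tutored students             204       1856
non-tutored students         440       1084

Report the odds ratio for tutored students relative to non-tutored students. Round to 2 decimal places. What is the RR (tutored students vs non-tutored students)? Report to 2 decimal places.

odds, tutored students = 204/1856 = 0.1099
odds, non-tutored students = 440/1084 = 0.4059
OR = 0.1099 / 0.4059 = 0.27
risk, tutored students = 204/2060 = 0.0990
risk, non-tutored students = 440/1524 = 0.2887
RR = 0.0990 / 0.2887 = 0.34

OR = 0.27; RR = 0.34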